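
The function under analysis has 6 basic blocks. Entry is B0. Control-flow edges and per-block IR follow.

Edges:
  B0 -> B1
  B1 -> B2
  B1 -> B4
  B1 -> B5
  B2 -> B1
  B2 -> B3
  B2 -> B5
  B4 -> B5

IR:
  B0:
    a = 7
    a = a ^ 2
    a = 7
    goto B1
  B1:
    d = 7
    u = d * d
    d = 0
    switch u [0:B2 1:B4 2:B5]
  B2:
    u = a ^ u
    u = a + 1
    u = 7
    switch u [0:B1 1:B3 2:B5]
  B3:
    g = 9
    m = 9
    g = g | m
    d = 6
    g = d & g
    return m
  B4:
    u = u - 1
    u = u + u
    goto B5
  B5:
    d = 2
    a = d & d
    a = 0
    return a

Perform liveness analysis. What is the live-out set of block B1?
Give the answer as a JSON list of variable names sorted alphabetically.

Answer: ["a", "u"]

Analysis:
def/use:
  B0: def={a} ue=∅
  B1: def={d,u} ue=∅
  B2: def={u} ue={a,u}
  B3: def={d,g,m} ue=∅
  B4: def={u} ue={u}
  B5: def={a,d} ue=∅

Liveness:
  B0: in=∅ out={a}
  B1: in={a} out={a,u}
  B2: in={a,u} out={a}
  B3: in=∅ out=∅
  B4: in={u} out=∅
  B5: in=∅ out=∅

live-out(B1) = ["a", "u"]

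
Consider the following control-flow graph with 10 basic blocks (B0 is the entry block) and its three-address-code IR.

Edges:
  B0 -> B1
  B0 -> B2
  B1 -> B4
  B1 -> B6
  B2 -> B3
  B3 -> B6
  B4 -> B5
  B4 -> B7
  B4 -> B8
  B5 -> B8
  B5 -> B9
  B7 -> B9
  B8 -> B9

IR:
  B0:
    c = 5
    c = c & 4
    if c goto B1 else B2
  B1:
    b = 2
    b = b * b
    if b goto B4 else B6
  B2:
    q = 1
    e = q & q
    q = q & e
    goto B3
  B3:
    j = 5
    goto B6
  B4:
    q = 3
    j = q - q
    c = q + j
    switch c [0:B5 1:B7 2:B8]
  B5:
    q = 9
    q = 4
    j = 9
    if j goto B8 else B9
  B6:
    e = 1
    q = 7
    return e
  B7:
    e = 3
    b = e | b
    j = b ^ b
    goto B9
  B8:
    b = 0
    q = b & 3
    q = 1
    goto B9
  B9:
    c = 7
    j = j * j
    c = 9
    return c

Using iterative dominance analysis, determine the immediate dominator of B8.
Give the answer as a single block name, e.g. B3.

idom tree: B1←B0 B2←B0 B3←B2 B4←B1 B5←B4 B6←B0 B7←B4 B8←B4 B9←B4
Dom∩ at merges:
  B6: preds {B1,B3}: {B0,B1} ∩ {B0,B2,B3} = {B0}; idom=B0
  B8: preds {B4,B5}: {B0,B1,B4} ∩ {B0,B1,B4,B5} = {B0,B1,B4}; idom=B4
  B9: preds {B5,B7,B8}: {B0,B1,B4,B5} ∩ {B0,B1,B4,B7} ∩ {B0,B1,B4,B8} = {B0,B1,B4}; idom=B4

idom(B8) = B4

Answer: B4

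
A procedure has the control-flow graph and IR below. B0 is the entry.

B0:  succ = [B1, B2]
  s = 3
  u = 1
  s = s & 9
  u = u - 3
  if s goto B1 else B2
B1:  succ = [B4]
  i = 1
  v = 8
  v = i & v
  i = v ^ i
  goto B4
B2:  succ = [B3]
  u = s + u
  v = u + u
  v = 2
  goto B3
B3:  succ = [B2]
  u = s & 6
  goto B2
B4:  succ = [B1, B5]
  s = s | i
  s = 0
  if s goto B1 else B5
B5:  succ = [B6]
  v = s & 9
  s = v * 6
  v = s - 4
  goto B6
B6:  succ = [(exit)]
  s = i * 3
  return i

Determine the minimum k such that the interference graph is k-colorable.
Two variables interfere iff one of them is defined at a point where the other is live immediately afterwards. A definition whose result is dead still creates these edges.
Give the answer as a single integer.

def/use:
  B0: {s,u} / ∅
  B1: {i,v} / ∅
  B2: {u,v} / {s,u}
  B3: {u} / {s}
  B4: {s} / {i,s}
  B5: {s,v} / {s}
  B6: {s} / {i}

Backward fixpoint:
  B0 li=∅ lo={s,u}
  B1 li={s} lo={i,s}
  B2 li={s,u} lo={s}
  B3 li={s} lo={s,u}
  B4 li={i,s} lo={i,s}
  B5 li={i,s} lo={i}
  B6 li={i} lo=∅

Interference:
  i: {s,v}
  s: {i,u,v}
  u: {s}
  v: {i,s}

Chromatic number:
  clique {i,s,v} ⇒ need ≥ 3
  assign i→r1 s→r0 u→r1 v→r2 — no edge inside a register ⇒ χ ≤ 3
  χ = 3

Answer: 3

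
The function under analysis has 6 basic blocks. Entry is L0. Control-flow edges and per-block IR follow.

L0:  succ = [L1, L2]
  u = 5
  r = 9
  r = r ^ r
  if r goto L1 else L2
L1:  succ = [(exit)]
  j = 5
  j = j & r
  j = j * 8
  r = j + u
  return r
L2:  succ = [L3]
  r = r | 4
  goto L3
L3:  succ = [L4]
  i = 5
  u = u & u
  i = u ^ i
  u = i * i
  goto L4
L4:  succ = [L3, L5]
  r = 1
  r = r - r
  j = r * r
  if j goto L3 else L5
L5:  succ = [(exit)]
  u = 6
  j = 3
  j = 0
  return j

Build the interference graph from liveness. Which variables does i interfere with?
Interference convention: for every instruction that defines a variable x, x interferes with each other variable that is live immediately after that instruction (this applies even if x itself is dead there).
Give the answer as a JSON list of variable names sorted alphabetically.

def/use:
  L0 def {r,u} use ∅
  L1 def {j,r} use {r,u}
  L2 def {r} use {r}
  L3 def {i,u} use {u}
  L4 def {j,r} use ∅
  L5 def {j,u} use ∅

Backward fixpoint:
  L0 li=∅ lo={r,u}
  L1 li={r,u} lo=∅
  L2 li={r,u} lo={u}
  L3 li={u} lo={u}
  L4 li={u} lo={u}
  L5 li=∅ lo=∅

Conflict graph:
  i — {u}
  j — {r,u}
  r — {j,u}
  u — {i,j,r}

N(i) = ["u"]

Answer: ["u"]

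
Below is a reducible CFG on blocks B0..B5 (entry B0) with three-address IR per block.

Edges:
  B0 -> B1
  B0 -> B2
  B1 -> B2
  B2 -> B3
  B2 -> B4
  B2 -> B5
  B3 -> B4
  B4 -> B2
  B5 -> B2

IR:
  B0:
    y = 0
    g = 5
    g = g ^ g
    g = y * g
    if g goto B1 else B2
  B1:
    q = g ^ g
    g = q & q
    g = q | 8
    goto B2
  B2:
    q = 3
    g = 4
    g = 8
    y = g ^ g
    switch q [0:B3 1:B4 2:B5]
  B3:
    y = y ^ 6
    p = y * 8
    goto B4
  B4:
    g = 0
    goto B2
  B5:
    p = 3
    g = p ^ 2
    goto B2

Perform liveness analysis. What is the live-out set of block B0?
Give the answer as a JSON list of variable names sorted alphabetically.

Answer: ["g"]

Analysis:
def/use:
  B0: {g,y} / ∅
  B1: {g,q} / {g}
  B2: {g,q,y} / ∅
  B3: {p,y} / {y}
  B4: {g} / ∅
  B5: {g,p} / ∅

Backward fixpoint:
  B0 li=∅ lo={g}
  B1 li={g} lo=∅
  B2 li=∅ lo={y}
  B3 li={y} lo=∅
  B4 li=∅ lo=∅
  B5 li=∅ lo=∅

live-out(B0) = ["g"]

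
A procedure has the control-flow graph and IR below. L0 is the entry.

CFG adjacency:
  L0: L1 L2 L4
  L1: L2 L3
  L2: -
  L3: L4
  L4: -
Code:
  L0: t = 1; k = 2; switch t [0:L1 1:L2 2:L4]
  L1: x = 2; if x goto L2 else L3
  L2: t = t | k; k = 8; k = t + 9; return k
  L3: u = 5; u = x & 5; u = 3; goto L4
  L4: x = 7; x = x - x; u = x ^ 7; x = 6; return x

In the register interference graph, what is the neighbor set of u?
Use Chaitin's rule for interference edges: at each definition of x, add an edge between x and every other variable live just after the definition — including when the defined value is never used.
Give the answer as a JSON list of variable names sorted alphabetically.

Answer: ["x"]

Derivation:
Block summaries:
  L0: def={k,t} ue=∅
  L1: def={x} ue=∅
  L2: def={k,t} ue={k,t}
  L3: def={u} ue={x}
  L4: def={u,x} ue=∅

Backward fixpoint:
  live L0: ∅→{k,t}
  live L1: {k,t}→{k,t,x}
  live L2: {k,t}→∅
  live L3: {x}→∅
  live L4: ∅→∅

Interfere edges:
  k: {t,x}
  t: {k,x}
  u: {x}
  x: {k,t,u}

N(u) = ["x"]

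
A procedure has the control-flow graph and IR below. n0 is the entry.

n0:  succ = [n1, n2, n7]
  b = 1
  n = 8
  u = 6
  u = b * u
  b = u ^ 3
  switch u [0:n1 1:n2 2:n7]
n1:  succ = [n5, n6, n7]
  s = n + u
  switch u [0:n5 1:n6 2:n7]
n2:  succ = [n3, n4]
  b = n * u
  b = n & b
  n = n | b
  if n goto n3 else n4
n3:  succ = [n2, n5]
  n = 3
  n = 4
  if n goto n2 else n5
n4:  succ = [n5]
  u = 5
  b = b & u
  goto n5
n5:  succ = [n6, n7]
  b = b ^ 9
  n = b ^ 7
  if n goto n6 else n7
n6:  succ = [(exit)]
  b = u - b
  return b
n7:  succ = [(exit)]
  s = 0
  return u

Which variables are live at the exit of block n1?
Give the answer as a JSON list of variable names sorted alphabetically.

Answer: ["b", "u"]

Analysis:
Per-block:
  n0 def {b,n,u} use ∅
  n1 def {s} use {n,u}
  n2 def {b,n} use {n,u}
  n3 def {n} use ∅
  n4 def {b,u} use {b}
  n5 def {b,n} use {b}
  n6 def {b} use {b,u}
  n7 def {s} use {u}

Live sets:
  live n0: ∅→{b,n,u}
  live n1: {b,n,u}→{b,u}
  live n2: {n,u}→{b,u}
  live n3: {b,u}→{b,n,u}
  live n4: {b}→{b,u}
  live n5: {b,u}→{b,u}
  live n6: {b,u}→∅
  live n7: {u}→∅

live-out(n1) = ["b", "u"]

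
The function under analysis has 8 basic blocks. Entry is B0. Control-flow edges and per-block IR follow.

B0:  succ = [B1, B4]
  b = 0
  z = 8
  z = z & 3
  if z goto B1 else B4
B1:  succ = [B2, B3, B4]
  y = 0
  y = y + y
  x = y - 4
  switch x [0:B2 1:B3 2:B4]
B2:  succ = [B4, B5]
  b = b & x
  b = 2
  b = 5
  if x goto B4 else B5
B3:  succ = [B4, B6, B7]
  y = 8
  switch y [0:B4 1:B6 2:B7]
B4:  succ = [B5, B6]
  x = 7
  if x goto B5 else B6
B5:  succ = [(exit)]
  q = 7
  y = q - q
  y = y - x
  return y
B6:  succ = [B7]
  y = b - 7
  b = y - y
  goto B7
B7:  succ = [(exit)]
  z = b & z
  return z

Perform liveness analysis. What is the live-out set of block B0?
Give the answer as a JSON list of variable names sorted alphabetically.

Per-block:
  B0: {b,z} / ∅
  B1: {x,y} / ∅
  B2: {b} / {b,x}
  B3: {y} / ∅
  B4: {x} / ∅
  B5: {q,y} / {x}
  B6: {b,y} / {b}
  B7: {z} / {b,z}

Liveness:
  B0 li=∅ lo={b,z}
  B1 li={b,z} lo={b,x,z}
  B2 li={b,x,z} lo={b,x,z}
  B3 li={b,z} lo={b,z}
  B4 li={b,z} lo={b,x,z}
  B5 li={x} lo=∅
  B6 li={b,z} lo={b,z}
  B7 li={b,z} lo=∅

live-out(B0) = ["b", "z"]

Answer: ["b", "z"]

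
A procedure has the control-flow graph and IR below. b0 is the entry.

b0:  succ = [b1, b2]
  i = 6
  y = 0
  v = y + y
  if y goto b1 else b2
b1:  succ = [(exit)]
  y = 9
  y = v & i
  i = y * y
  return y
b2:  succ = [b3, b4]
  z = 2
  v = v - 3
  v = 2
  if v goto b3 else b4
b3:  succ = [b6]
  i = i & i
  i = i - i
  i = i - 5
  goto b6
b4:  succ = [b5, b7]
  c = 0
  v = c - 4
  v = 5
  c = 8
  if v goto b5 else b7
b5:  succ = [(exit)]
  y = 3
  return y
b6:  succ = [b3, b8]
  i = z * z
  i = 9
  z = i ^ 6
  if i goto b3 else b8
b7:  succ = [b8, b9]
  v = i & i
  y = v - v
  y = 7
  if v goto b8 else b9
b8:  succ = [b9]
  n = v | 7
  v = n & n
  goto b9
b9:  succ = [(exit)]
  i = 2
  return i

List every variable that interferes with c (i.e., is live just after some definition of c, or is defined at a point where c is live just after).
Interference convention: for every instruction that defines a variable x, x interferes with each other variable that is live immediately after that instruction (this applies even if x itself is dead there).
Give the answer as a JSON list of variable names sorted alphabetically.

def/use:
  b0 def {i,v,y} use ∅
  b1 def {i,y} use {i,v}
  b2 def {v,z} use {v}
  b3 def {i} use {i}
  b4 def {c,v} use ∅
  b5 def {y} use ∅
  b6 def {i,z} use {z}
  b7 def {v,y} use {i}
  b8 def {n,v} use {v}
  b9 def {i} use ∅

Liveness:
  b0: in=∅ out={i,v}
  b1: in={i,v} out=∅
  b2: in={i,v} out={i,v,z}
  b3: in={i,v,z} out={v,z}
  b4: in={i} out={i}
  b5: in=∅ out=∅
  b6: in={v,z} out={i,v,z}
  b7: in={i} out={v}
  b8: in={v} out=∅
  b9: in=∅ out=∅

Interfere edges:
  c↔{i,v}
  i↔{c,v,y,z}
  n↔∅
  v↔{c,i,y,z}
  y↔{i,v}
  z↔{i,v}

N(c) = ["i", "v"]

Answer: ["i", "v"]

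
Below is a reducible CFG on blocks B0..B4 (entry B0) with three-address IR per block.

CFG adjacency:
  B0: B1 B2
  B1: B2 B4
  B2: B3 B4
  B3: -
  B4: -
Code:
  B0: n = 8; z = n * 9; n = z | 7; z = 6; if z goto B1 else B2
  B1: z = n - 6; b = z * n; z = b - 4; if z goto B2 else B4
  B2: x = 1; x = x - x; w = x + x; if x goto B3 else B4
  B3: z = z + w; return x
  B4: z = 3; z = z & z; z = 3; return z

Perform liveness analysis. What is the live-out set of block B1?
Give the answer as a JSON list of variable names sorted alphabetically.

Block summaries:
  B0: {n,z} / ∅
  B1: {b,z} / {n}
  B2: {w,x} / ∅
  B3: {z} / {w,x,z}
  B4: {z} / ∅

Live sets:
  B0 li=∅ lo={n,z}
  B1 li={n} lo={z}
  B2 li={z} lo={w,x,z}
  B3 li={w,x,z} lo=∅
  B4 li=∅ lo=∅

live-out(B1) = ["z"]

Answer: ["z"]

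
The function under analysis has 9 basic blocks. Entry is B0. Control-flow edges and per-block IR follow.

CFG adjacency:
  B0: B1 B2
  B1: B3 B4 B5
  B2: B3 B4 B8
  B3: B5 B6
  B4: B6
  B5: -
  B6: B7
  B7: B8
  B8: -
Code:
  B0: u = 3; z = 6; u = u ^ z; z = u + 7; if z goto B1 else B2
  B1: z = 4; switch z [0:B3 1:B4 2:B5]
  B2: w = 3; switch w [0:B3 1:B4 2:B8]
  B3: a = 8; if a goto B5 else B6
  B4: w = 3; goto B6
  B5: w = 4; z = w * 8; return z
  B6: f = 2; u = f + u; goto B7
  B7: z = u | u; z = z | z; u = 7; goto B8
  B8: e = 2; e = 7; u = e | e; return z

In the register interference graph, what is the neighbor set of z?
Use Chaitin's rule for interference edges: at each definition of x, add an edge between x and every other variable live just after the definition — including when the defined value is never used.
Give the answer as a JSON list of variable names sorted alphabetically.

def/use:
  B0: def={u,z} ue=∅
  B1: def={z} ue=∅
  B2: def={w} ue=∅
  B3: def={a} ue=∅
  B4: def={w} ue=∅
  B5: def={w,z} ue=∅
  B6: def={f,u} ue={u}
  B7: def={u,z} ue={u}
  B8: def={e,u} ue={z}

Live sets:
  B0 li=∅ lo={u,z}
  B1 li={u} lo={u}
  B2 li={u,z} lo={u,z}
  B3 li={u} lo={u}
  B4 li={u} lo={u}
  B5 li=∅ lo=∅
  B6 li={u} lo={u}
  B7 li={u} lo={z}
  B8 li={z} lo=∅

Interference:
  a — {u}
  e — {z}
  f — {u}
  u — {a,f,w,z}
  w — {u,z}
  z — {e,u,w}

N(z) = ["e", "u", "w"]

Answer: ["e", "u", "w"]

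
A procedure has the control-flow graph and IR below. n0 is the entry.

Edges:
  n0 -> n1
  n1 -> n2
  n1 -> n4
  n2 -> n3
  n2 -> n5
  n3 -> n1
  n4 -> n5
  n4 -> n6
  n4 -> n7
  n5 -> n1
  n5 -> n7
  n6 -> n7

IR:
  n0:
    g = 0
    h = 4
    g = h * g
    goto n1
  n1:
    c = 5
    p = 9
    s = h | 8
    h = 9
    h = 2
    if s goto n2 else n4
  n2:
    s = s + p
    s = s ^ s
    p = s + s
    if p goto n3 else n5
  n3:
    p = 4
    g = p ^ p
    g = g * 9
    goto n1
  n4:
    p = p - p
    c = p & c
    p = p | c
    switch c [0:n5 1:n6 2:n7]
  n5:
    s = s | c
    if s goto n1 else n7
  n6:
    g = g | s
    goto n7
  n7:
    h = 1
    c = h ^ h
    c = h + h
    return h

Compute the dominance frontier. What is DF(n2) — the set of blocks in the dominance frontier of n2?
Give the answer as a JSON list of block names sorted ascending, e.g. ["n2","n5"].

Answer: ["n1", "n5"]

Analysis:
idom tree: n1←n0 n2←n1 n3←n2 n4←n1 n5←n1 n6←n4 n7←n1
Dom at joins:
  n1: preds {n0,n3,n5}: {n0} ∩ {n0,n1,n2,n3} ∩ {n0,n1,n5} = {n0}; idom=n0
  n5: preds {n2,n4}: {n0,n1,n2} ∩ {n0,n1,n4} = {n0,n1}; idom=n1
  n7: preds {n4,n5,n6}: {n0,n1,n4} ∩ {n0,n1,n5} ∩ {n0,n1,n4,n6} = {n0,n1}; idom=n1

DF derivation:
  n1←n0: walk · to n0
  n1←n3: walk n3→n2→n1 to n0
  n1←n5: walk n5→n1 to n0
  n5←n2: walk n2 to n1
  n5←n4: walk n4 to n1
  n7←n4: walk n4 to n1
  n7←n5: walk n5 to n1
  n7←n6: walk n6→n4 to n1
  n0 → ∅
  n1 → {n1}
  n2 → {n1,n5}
  n3 → {n1}
  n4 → {n5,n7}
  n5 → {n1,n7}
  n6 → {n7}
  n7 → ∅

DF(n2) = ["n1", "n5"]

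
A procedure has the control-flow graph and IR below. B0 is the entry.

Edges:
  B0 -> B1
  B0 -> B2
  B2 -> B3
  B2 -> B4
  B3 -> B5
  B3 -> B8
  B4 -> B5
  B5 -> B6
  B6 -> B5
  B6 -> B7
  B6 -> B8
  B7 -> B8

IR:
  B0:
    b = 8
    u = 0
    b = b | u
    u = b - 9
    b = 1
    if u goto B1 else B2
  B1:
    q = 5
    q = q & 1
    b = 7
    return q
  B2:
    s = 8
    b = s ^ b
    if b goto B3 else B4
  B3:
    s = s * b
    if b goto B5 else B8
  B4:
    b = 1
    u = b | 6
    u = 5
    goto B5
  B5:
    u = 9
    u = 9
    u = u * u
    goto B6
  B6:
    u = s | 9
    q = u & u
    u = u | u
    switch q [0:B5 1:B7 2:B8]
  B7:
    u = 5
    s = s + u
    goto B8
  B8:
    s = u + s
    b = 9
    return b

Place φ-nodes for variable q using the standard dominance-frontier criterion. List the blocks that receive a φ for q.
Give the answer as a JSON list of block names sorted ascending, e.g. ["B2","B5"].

idom tree: B1←B0 B2←B0 B3←B2 B4←B2 B5←B2 B6←B5 B7←B6 B8←B2
Join-block Dom:
  B5: preds {B3,B4,B6}: {B0,B2,B3} ∩ {B0,B2,B4} ∩ {B0,B2,B5,B6} = {B0,B2}; idom=B2
  B8: preds {B3,B6,B7}: {B0,B2,B3} ∩ {B0,B2,B5,B6} ∩ {B0,B2,B5,B6,B7} = {B0,B2}; idom=B2

DF walk-up:
  B5←B3: walk B3 to B2
  B5←B4: walk B4 to B2
  B5←B6: walk B6→B5 to B2
  B8←B3: walk B3 to B2
  B8←B6: walk B6→B5 to B2
  B8←B7: walk B7→B6→B5 to B2
  DF(B0)=∅
  DF(B1)=∅
  DF(B2)=∅
  DF(B3)={B5,B8}
  DF(B4)={B5}
  DF(B5)={B5,B8}
  DF(B6)={B5,B8}
  DF(B7)={B8}
  DF(B8)=∅

φ for q: defs {B1,B6}
  DF⁺ = {B5,B8}

Answer: ["B5", "B8"]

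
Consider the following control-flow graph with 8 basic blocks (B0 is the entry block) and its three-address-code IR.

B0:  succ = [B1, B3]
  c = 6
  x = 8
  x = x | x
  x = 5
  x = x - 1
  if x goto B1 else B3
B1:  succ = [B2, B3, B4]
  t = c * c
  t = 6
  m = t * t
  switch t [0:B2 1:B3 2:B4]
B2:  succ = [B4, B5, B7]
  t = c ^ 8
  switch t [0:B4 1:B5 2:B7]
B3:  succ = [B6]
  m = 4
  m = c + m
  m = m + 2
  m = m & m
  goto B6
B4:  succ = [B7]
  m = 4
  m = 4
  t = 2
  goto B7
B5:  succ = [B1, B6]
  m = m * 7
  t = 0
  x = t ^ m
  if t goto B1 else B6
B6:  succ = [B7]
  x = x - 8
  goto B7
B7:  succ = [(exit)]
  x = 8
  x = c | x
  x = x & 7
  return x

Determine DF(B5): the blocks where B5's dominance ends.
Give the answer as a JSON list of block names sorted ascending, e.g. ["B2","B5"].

Answer: ["B1", "B6"]

Derivation:
idom tree: B1←B0 B2←B1 B3←B0 B4←B1 B5←B2 B6←B0 B7←B0
Dom at joins:
  B1: preds {B0,B5}: {B0} ∩ {B0,B1,B2,B5} = {B0}; idom=B0
  B3: preds {B0,B1}: {B0} ∩ {B0,B1} = {B0}; idom=B0
  B4: preds {B1,B2}: {B0,B1} ∩ {B0,B1,B2} = {B0,B1}; idom=B1
  B6: preds {B3,B5}: {B0,B3} ∩ {B0,B1,B2,B5} = {B0}; idom=B0
  B7: preds {B2,B4,B6}: {B0,B1,B2} ∩ {B0,B1,B4} ∩ {B0,B6} = {B0}; idom=B0

DF derivation:
  B1←B0: walk · to B0
  B1←B5: walk B5→B2→B1 to B0
  B3←B0: walk · to B0
  B3←B1: walk B1 to B0
  B4←B1: walk · to B1
  B4←B2: walk B2 to B1
  B6←B3: walk B3 to B0
  B6←B5: walk B5→B2→B1 to B0
  B7←B2: walk B2→B1 to B0
  B7←B4: walk B4→B1 to B0
  B7←B6: walk B6 to B0
  B0 → ∅
  B1 → {B1,B3,B6,B7}
  B2 → {B1,B4,B6,B7}
  B3 → {B6}
  B4 → {B7}
  B5 → {B1,B6}
  B6 → {B7}
  B7 → ∅

DF(B5) = ["B1", "B6"]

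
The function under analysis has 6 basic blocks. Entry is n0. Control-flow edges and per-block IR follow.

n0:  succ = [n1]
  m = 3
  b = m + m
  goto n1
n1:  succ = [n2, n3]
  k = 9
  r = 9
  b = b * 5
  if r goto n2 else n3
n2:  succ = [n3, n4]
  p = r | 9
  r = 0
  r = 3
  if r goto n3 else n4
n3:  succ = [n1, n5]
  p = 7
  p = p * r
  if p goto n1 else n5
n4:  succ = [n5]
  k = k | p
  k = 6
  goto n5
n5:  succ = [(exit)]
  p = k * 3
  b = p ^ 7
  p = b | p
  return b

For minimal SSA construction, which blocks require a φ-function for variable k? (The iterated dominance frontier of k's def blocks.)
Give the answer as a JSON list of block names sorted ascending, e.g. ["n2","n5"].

idom tree: n1←n0 n2←n1 n3←n1 n4←n2 n5←n1
Dom at joins:
  n1: preds {n0,n3}: {n0} ∩ {n0,n1,n3} = {n0}; idom=n0
  n3: preds {n1,n2}: {n0,n1} ∩ {n0,n1,n2} = {n0,n1}; idom=n1
  n5: preds {n3,n4}: {n0,n1,n3} ∩ {n0,n1,n2,n4} = {n0,n1}; idom=n1

DF derivation:
  n1←n0: walk · to n0
  n1←n3: walk n3→n1 to n0
  n3←n1: walk · to n1
  n3←n2: walk n2 to n1
  n5←n3: walk n3 to n1
  n5←n4: walk n4→n2 to n1
  n0 → ∅
  n1 → {n1}
  n2 → {n3,n5}
  n3 → {n1,n5}
  n4 → {n5}
  n5 → ∅

φ for k: defs {n1,n4}
  DF⁺ = {n1,n5}

Answer: ["n1", "n5"]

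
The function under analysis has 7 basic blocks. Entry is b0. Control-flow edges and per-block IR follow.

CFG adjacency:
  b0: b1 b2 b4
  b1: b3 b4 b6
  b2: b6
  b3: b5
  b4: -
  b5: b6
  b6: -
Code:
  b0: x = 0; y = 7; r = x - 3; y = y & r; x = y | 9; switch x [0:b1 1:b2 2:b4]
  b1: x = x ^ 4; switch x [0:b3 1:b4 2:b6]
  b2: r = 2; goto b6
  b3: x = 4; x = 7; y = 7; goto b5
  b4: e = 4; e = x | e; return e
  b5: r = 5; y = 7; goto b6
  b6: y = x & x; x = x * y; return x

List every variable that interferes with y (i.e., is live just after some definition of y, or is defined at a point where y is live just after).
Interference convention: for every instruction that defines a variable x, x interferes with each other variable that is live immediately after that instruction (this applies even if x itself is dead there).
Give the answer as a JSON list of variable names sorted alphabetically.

Block summaries:
  b0: {r,x,y} / ∅
  b1: {x} / {x}
  b2: {r} / ∅
  b3: {x,y} / ∅
  b4: {e} / {x}
  b5: {r,y} / ∅
  b6: {x,y} / {x}

Backward fixpoint:
  live b0: ∅→{x}
  live b1: {x}→{x}
  live b2: {x}→{x}
  live b3: ∅→{x}
  live b4: {x}→∅
  live b5: {x}→{x}
  live b6: {x}→∅

Conflict graph:
  e↔{x}
  r↔{x,y}
  x↔{e,r,y}
  y↔{r,x}

N(y) = ["r", "x"]

Answer: ["r", "x"]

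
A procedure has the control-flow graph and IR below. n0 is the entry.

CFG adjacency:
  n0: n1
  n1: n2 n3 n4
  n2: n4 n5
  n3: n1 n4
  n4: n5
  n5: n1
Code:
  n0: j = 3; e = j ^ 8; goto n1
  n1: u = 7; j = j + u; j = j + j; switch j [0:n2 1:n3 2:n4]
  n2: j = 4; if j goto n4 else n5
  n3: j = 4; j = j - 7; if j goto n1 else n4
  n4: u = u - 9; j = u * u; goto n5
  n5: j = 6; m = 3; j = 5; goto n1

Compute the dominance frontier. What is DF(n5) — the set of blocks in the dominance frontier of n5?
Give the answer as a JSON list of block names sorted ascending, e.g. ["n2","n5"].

idom tree: n1←n0 n2←n1 n3←n1 n4←n1 n5←n1
Dom∩ at merges:
  n1: preds {n0,n3,n5}: {n0} ∩ {n0,n1,n3} ∩ {n0,n1,n5} = {n0}; idom=n0
  n4: preds {n1,n2,n3}: {n0,n1} ∩ {n0,n1,n2} ∩ {n0,n1,n3} = {n0,n1}; idom=n1
  n5: preds {n2,n4}: {n0,n1,n2} ∩ {n0,n1,n4} = {n0,n1}; idom=n1

DF derivation:
  join n1 pred n0: · stop@n0
  join n1 pred n3: n3→n1 stop@n0
  join n1 pred n5: n5→n1 stop@n0
  join n4 pred n1: · stop@n1
  join n4 pred n2: n2 stop@n1
  join n4 pred n3: n3 stop@n1
  join n5 pred n2: n2 stop@n1
  join n5 pred n4: n4 stop@n1
  n0 → ∅
  n1 → {n1}
  n2 → {n4,n5}
  n3 → {n1,n4}
  n4 → {n5}
  n5 → {n1}

DF(n5) = ["n1"]

Answer: ["n1"]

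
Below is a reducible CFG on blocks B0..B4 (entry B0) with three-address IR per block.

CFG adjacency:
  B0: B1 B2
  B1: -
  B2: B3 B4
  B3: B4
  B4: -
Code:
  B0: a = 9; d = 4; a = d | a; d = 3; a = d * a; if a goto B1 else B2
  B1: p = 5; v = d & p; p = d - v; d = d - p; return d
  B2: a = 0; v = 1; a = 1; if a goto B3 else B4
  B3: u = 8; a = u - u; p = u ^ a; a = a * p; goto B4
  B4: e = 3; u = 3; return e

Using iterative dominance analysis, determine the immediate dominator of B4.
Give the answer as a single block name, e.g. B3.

Answer: B2

Working:
idom tree: B1←B0 B2←B0 B3←B2 B4←B2
Join-block Dom:
  B4: preds {B2,B3}: {B0,B2} ∩ {B0,B2,B3} = {B0,B2}; idom=B2

idom(B4) = B2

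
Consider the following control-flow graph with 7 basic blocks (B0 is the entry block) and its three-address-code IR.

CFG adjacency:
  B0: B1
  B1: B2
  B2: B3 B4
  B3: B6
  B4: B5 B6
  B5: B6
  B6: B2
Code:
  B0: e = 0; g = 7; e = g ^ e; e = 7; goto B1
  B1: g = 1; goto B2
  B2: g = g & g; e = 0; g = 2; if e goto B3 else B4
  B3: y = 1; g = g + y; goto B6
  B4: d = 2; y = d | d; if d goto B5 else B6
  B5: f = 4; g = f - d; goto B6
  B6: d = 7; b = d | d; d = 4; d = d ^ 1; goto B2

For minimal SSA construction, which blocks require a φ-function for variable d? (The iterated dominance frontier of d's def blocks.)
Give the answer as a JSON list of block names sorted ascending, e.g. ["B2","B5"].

Answer: ["B2", "B6"]

Working:
idom tree: B1←B0 B2←B1 B3←B2 B4←B2 B5←B4 B6←B2
Dom at joins:
  B2: preds {B1,B6}: {B0,B1} ∩ {B0,B1,B2,B6} = {B0,B1}; idom=B1
  B6: preds {B3,B4,B5}: {B0,B1,B2,B3} ∩ {B0,B1,B2,B4} ∩ {B0,B1,B2,B4,B5} = {B0,B1,B2}; idom=B2

DF derivation:
  B2←B1: walk · to B1
  B2←B6: walk B6→B2 to B1
  B6←B3: walk B3 to B2
  B6←B4: walk B4 to B2
  B6←B5: walk B5→B4 to B2
  DF(B0)=∅
  DF(B1)=∅
  DF(B2)={B2}
  DF(B3)={B6}
  DF(B4)={B6}
  DF(B5)={B6}
  DF(B6)={B2}

φ for d: defs {B4,B6}
  DF⁺ = {B2,B6}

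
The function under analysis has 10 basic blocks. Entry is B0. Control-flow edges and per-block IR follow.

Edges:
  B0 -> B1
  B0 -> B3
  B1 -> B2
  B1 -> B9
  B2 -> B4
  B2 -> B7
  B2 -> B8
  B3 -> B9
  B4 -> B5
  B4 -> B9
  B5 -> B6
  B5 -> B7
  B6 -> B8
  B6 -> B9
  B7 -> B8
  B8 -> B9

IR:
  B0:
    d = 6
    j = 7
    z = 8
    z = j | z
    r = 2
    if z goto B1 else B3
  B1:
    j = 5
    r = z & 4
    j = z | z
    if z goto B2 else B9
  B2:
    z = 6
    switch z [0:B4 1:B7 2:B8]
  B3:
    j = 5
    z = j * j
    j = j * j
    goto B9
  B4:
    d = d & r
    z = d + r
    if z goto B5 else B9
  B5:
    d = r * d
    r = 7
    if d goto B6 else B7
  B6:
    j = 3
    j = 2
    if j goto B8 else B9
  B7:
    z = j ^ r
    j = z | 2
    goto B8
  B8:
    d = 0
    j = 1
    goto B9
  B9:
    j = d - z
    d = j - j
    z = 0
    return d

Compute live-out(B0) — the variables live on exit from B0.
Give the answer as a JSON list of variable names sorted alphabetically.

def/use:
  B0: def={d,j,r,z} ue=∅
  B1: def={j,r} ue={z}
  B2: def={z} ue=∅
  B3: def={j,z} ue=∅
  B4: def={d,z} ue={d,r}
  B5: def={d,r} ue={d,r}
  B6: def={j} ue=∅
  B7: def={j,z} ue={j,r}
  B8: def={d,j} ue=∅
  B9: def={d,j,z} ue={d,z}

Backward fixpoint:
  live B0: ∅→{d,z}
  live B1: {d,z}→{d,j,r,z}
  live B2: {d,j,r}→{d,j,r,z}
  live B3: {d}→{d,z}
  live B4: {d,j,r}→{d,j,r,z}
  live B5: {d,j,r,z}→{d,j,r,z}
  live B6: {d,z}→{d,z}
  live B7: {j,r}→{z}
  live B8: {z}→{d,z}
  live B9: {d,z}→∅

live-out(B0) = ["d", "z"]

Answer: ["d", "z"]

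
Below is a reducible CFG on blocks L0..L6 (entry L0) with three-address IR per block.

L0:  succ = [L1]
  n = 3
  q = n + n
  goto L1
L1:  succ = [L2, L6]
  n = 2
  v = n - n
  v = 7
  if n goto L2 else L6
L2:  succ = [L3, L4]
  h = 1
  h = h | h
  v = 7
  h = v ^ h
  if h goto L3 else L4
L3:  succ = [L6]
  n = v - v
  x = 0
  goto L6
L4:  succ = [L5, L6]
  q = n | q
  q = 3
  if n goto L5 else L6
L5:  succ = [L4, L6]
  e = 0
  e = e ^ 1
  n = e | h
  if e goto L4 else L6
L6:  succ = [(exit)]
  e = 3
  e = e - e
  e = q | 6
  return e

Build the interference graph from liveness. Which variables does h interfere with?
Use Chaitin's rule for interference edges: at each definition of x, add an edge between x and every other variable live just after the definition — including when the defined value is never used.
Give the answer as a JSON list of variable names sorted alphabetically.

Answer: ["e", "n", "q", "v"]

Working:
def/use:
  L0: {n,q} / ∅
  L1: {n,v} / ∅
  L2: {h,v} / ∅
  L3: {n,x} / {v}
  L4: {q} / {n,q}
  L5: {e,n} / {h}
  L6: {e} / {q}

Live sets:
  live L0: ∅→{q}
  live L1: {q}→{n,q}
  live L2: {n,q}→{h,n,q,v}
  live L3: {q,v}→{q}
  live L4: {h,n,q}→{h,q}
  live L5: {h,q}→{h,n,q}
  live L6: {q}→∅

Conflict graph:
  e: {h,n,q}
  h: {e,n,q,v}
  n: {e,h,q,v}
  q: {e,h,n,v,x}
  v: {h,n,q}
  x: {q}

N(h) = ["e", "n", "q", "v"]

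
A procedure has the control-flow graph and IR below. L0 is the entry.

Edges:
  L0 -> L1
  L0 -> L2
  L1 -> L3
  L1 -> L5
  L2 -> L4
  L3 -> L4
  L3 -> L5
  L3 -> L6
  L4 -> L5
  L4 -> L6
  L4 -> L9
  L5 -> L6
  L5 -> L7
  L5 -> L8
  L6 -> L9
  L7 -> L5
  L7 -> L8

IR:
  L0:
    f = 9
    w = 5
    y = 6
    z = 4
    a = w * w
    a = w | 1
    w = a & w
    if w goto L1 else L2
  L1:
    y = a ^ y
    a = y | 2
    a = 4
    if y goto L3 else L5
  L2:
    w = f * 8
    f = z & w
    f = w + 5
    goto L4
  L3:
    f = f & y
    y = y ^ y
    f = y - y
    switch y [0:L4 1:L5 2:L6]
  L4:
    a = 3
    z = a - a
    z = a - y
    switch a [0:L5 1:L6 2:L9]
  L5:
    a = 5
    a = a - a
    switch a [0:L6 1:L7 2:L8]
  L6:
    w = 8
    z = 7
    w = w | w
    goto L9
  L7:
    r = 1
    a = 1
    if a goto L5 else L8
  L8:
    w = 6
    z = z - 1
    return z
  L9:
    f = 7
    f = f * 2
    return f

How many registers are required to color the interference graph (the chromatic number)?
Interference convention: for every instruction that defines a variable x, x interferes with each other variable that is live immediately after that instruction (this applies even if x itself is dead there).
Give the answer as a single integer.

Block summaries:
  L0: {a,f,w,y,z} / ∅
  L1: {a,y} / {a,y}
  L2: {f,w} / {f,z}
  L3: {f,y} / {f,y}
  L4: {a,z} / {y}
  L5: {a} / ∅
  L6: {w,z} / ∅
  L7: {a,r} / ∅
  L8: {w,z} / {z}
  L9: {f} / ∅

Liveness:
  L0 li=∅ lo={a,f,y,z}
  L1 li={a,f,y,z} lo={f,y,z}
  L2 li={f,y,z} lo={y}
  L3 li={f,y,z} lo={y,z}
  L4 li={y} lo={z}
  L5 li={z} lo={z}
  L6 li=∅ lo=∅
  L7 li={z} lo={z}
  L8 li={z} lo=∅
  L9 li=∅ lo=∅

Conflict graph:
  a — {f,w,y,z}
  f — {a,w,y,z}
  r — {z}
  w — {a,f,y,z}
  y — {a,f,w,z}
  z — {a,f,r,w,y}

Colouring:
  {a,f,w,y,z} pairwise interfere (5-clique) ⇒ χ ≥ 5
  assign a→c1 f→c2 r→c1 w→c3 y→c4 z→c0 — no edge inside a register ⇒ χ ≤ 5
  χ = 5

Answer: 5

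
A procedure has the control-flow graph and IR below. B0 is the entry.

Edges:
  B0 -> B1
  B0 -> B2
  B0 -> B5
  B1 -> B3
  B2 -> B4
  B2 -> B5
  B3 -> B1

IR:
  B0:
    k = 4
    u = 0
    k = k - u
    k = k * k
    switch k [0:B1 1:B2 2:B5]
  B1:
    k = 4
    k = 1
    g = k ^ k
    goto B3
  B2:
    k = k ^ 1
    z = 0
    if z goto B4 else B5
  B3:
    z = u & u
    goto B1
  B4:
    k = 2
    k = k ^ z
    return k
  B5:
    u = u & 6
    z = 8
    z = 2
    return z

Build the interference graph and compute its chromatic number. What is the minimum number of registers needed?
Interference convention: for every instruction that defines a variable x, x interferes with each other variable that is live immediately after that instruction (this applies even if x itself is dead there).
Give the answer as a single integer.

def/use:
  B0: def={k,u} ue=∅
  B1: def={g,k} ue=∅
  B2: def={k,z} ue={k}
  B3: def={z} ue={u}
  B4: def={k} ue={z}
  B5: def={u,z} ue={u}

Live sets:
  B0 li=∅ lo={k,u}
  B1 li={u} lo={u}
  B2 li={k,u} lo={u,z}
  B3 li={u} lo={u}
  B4 li={z} lo=∅
  B5 li={u} lo=∅

Interfere edges:
  g↔{u}
  k↔{u,z}
  u↔{g,k,z}
  z↔{k,u}

Chromatic number:
  lower bound: {k,u,z} mutually conflict ⇒ χ ≥ 3
  3-colouring: r0={u}  r1={g,k}  r2={z}
  χ = 3

Answer: 3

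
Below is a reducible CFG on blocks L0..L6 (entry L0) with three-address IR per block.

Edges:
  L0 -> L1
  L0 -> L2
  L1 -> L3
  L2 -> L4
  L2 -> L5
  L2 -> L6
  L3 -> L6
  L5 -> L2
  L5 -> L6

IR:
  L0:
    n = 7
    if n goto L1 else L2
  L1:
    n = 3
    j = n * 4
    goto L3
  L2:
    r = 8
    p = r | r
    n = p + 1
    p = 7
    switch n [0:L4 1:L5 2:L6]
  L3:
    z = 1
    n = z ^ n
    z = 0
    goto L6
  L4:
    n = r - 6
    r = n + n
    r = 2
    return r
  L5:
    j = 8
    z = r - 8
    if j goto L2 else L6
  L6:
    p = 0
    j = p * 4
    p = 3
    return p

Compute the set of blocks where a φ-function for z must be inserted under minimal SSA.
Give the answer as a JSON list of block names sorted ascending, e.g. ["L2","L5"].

idom tree: L1←L0 L2←L0 L3←L1 L4←L2 L5←L2 L6←L0
Join-block Dom:
  L2: preds {L0,L5}: {L0} ∩ {L0,L2,L5} = {L0}; idom=L0
  L6: preds {L2,L3,L5}: {L0,L2} ∩ {L0,L1,L3} ∩ {L0,L2,L5} = {L0}; idom=L0

DF derivation:
  join L2 pred L0: · stop@L0
  join L2 pred L5: L5→L2 stop@L0
  join L6 pred L2: L2 stop@L0
  join L6 pred L3: L3→L1 stop@L0
  join L6 pred L5: L5→L2 stop@L0
  L0 → ∅
  L1 → {L6}
  L2 → {L2,L6}
  L3 → {L6}
  L4 → ∅
  L5 → {L2,L6}
  L6 → ∅

φ for z: defs {L3,L5}
  DF⁺ = {L2,L6}

Answer: ["L2", "L6"]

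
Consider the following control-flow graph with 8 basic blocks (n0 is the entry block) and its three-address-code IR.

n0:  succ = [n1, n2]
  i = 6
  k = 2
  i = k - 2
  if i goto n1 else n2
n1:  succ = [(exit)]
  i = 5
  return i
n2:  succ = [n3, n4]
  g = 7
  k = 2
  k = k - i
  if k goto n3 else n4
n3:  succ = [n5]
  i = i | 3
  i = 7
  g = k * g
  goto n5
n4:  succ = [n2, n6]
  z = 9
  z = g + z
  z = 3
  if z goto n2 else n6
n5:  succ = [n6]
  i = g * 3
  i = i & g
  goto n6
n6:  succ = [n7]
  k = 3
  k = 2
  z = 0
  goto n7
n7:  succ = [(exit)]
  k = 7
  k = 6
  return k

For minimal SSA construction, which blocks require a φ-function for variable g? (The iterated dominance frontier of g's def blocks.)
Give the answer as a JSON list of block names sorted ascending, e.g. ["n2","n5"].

Answer: ["n2", "n6"]

Analysis:
idom tree: n1←n0 n2←n0 n3←n2 n4←n2 n5←n3 n6←n2 n7←n6
Join-block Dom:
  n2: preds {n0,n4}: {n0} ∩ {n0,n2,n4} = {n0}; idom=n0
  n6: preds {n4,n5}: {n0,n2,n4} ∩ {n0,n2,n3,n5} = {n0,n2}; idom=n2

DF derivation:
  join n2 pred n0: · stop@n0
  join n2 pred n4: n4→n2 stop@n0
  join n6 pred n4: n4 stop@n2
  join n6 pred n5: n5→n3 stop@n2
  DF(n0)=∅
  DF(n1)=∅
  DF(n2)={n2}
  DF(n3)={n6}
  DF(n4)={n2,n6}
  DF(n5)={n6}
  DF(n6)=∅
  DF(n7)=∅

φ for g: defs {n2,n3}
  DF⁺ = {n2,n6}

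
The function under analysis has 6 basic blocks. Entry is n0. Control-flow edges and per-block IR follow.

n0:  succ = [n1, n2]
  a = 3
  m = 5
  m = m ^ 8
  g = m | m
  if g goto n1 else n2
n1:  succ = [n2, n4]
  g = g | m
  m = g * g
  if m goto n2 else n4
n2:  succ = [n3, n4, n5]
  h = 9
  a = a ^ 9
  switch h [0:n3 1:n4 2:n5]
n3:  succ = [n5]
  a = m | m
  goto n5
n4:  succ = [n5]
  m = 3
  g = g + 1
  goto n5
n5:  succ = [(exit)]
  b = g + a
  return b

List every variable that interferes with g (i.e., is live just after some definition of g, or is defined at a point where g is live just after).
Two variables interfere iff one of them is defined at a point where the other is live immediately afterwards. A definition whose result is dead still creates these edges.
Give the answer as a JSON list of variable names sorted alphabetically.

Block summaries:
  n0: {a,g,m} / ∅
  n1: {g,m} / {g,m}
  n2: {a,h} / {a}
  n3: {a} / {m}
  n4: {g,m} / {g}
  n5: {b} / {a,g}

Liveness:
  live n0: ∅→{a,g,m}
  live n1: {a,g,m}→{a,g,m}
  live n2: {a,g,m}→{a,g,m}
  live n3: {g,m}→{a,g}
  live n4: {a,g}→{a,g}
  live n5: {a,g}→∅

Conflict graph:
  a↔{g,h,m}
  b↔∅
  g↔{a,h,m}
  h↔{a,g,m}
  m↔{a,g,h}

N(g) = ["a", "h", "m"]

Answer: ["a", "h", "m"]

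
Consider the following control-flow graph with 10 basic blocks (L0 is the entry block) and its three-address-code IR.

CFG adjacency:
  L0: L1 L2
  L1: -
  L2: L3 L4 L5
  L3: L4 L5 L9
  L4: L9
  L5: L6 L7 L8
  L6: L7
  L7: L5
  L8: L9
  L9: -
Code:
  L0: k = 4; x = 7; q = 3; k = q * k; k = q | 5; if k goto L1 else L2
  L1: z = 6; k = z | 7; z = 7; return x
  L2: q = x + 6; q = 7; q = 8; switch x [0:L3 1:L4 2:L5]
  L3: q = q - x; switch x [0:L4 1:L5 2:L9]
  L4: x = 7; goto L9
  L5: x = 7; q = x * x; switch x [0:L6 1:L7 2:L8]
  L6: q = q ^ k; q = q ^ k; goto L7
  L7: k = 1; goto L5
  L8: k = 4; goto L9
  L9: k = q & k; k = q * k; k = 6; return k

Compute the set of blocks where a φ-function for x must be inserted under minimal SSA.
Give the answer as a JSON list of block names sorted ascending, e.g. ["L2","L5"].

idom tree: L1←L0 L2←L0 L3←L2 L4←L2 L5←L2 L6←L5 L7←L5 L8←L5 L9←L2
Dom at joins:
  L4: preds {L2,L3}: {L0,L2} ∩ {L0,L2,L3} = {L0,L2}; idom=L2
  L5: preds {L2,L3,L7}: {L0,L2} ∩ {L0,L2,L3} ∩ {L0,L2,L5,L7} = {L0,L2}; idom=L2
  L7: preds {L5,L6}: {L0,L2,L5} ∩ {L0,L2,L5,L6} = {L0,L2,L5}; idom=L5
  L9: preds {L3,L4,L8}: {L0,L2,L3} ∩ {L0,L2,L4} ∩ {L0,L2,L5,L8} = {L0,L2}; idom=L2

Frontier:
  join L4 pred L2: · stop@L2
  join L4 pred L3: L3 stop@L2
  join L5 pred L2: · stop@L2
  join L5 pred L3: L3 stop@L2
  join L5 pred L7: L7→L5 stop@L2
  join L7 pred L5: · stop@L5
  join L7 pred L6: L6 stop@L5
  join L9 pred L3: L3 stop@L2
  join L9 pred L4: L4 stop@L2
  join L9 pred L8: L8→L5 stop@L2
  L0 → ∅
  L1 → ∅
  L2 → ∅
  L3 → {L4,L5,L9}
  L4 → {L9}
  L5 → {L5,L9}
  L6 → {L7}
  L7 → {L5}
  L8 → {L9}
  L9 → ∅

φ for x: defs {L0,L4,L5}
  DF⁺ = {L5,L9}

Answer: ["L5", "L9"]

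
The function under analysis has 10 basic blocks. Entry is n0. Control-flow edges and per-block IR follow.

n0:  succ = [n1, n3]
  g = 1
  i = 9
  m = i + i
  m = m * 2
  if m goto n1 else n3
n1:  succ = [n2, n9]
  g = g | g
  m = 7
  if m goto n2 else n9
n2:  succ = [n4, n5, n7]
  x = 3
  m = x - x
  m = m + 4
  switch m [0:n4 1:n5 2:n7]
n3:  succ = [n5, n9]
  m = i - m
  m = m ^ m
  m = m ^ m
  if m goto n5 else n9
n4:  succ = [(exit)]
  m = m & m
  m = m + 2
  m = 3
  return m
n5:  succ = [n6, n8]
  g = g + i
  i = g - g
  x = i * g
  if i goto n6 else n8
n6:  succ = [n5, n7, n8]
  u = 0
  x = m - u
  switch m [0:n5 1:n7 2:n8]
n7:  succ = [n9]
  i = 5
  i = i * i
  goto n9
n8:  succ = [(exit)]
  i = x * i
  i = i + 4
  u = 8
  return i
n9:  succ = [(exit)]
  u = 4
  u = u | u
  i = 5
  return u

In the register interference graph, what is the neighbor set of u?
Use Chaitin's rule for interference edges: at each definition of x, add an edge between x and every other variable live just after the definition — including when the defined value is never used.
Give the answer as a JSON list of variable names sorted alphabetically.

Answer: ["g", "i", "m"]

Working:
Per-block:
  n0 def {g,i,m} use ∅
  n1 def {g,m} use {g}
  n2 def {m,x} use ∅
  n3 def {m} use {i,m}
  n4 def {m} use {m}
  n5 def {g,i,x} use {g,i}
  n6 def {u,x} use {m}
  n7 def {i} use ∅
  n8 def {i,u} use {i,x}
  n9 def {i,u} use ∅

Liveness:
  n0 li=∅ lo={g,i,m}
  n1 li={g,i} lo={g,i}
  n2 li={g,i} lo={g,i,m}
  n3 li={g,i,m} lo={g,i,m}
  n4 li={m} lo=∅
  n5 li={g,i,m} lo={g,i,m,x}
  n6 li={g,i,m} lo={g,i,m,x}
  n7 li=∅ lo=∅
  n8 li={i,x} lo=∅
  n9 li=∅ lo=∅

Interference:
  g↔{i,m,u,x}
  i↔{g,m,u,x}
  m↔{g,i,u,x}
  u↔{g,i,m}
  x↔{g,i,m}

N(u) = ["g", "i", "m"]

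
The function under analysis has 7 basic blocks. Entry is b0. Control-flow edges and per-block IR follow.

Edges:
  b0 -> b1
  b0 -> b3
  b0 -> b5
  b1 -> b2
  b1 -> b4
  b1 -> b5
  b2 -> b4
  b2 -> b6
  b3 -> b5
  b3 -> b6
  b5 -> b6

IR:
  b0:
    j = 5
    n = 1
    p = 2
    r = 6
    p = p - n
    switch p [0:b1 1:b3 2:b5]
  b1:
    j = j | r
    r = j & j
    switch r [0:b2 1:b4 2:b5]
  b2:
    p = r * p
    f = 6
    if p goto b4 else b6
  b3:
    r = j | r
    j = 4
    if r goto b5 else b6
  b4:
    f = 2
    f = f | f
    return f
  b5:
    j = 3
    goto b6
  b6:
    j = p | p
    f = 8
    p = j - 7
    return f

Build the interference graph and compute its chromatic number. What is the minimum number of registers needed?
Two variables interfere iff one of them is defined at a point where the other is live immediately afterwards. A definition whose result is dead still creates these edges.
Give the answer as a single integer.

Answer: 4

Analysis:
Per-block:
  b0: {j,n,p,r} / ∅
  b1: {j,r} / {j,r}
  b2: {f,p} / {p,r}
  b3: {j,r} / {j,r}
  b4: {f} / ∅
  b5: {j} / ∅
  b6: {f,j,p} / {p}

Backward fixpoint:
  live b0: ∅→{j,p,r}
  live b1: {j,p,r}→{p,r}
  live b2: {p,r}→{p}
  live b3: {j,p,r}→{p}
  live b4: ∅→∅
  live b5: {p}→{p}
  live b6: {p}→∅

Interference:
  f — {j,p}
  j — {f,n,p,r}
  n — {j,p,r}
  p — {f,j,n,r}
  r — {j,n,p}

Chromatic number:
  lower bound: {j,n,p,r} mutually conflict ⇒ χ ≥ 4
  assign f→R2 j→R0 n→R2 p→R1 r→R3 — no edge inside a register ⇒ χ ≤ 4
  χ = 4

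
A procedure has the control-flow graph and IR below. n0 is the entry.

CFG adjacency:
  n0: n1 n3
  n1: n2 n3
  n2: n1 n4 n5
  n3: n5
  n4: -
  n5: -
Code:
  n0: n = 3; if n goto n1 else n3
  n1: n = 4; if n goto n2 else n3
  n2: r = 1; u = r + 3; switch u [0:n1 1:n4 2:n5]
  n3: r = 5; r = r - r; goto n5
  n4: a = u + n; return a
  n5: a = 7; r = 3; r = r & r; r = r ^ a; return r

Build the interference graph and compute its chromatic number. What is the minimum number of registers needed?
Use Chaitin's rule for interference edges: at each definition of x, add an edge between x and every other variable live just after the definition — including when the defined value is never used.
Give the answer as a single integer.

Answer: 2

Working:
def/use:
  n0 def {n} use ∅
  n1 def {n} use ∅
  n2 def {r,u} use ∅
  n3 def {r} use ∅
  n4 def {a} use {n,u}
  n5 def {a,r} use ∅

Liveness:
  live n0: ∅→∅
  live n1: ∅→{n}
  live n2: {n}→{n,u}
  live n3: ∅→∅
  live n4: {n,u}→∅
  live n5: ∅→∅

Conflict graph:
  a↔{r}
  n↔{r,u}
  r↔{a,n}
  u↔{n}

Colouring:
  clique {a,r} ⇒ need ≥ 2
  assign a→c0 n→c0 r→c1 u→c1 — no edge inside a register ⇒ χ ≤ 2
  χ = 2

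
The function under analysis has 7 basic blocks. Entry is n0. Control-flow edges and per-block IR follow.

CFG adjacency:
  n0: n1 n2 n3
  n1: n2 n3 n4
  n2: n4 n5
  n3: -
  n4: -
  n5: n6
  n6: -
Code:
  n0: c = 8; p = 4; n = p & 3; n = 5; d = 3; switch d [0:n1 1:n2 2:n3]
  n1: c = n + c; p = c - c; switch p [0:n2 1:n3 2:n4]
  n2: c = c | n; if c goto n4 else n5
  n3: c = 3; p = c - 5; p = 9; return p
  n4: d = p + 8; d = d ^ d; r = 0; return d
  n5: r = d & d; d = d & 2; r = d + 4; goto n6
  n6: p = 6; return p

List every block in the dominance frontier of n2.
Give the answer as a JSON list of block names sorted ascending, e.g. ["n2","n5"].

Answer: ["n4"]

Analysis:
idom tree: n1←n0 n2←n0 n3←n0 n4←n0 n5←n2 n6←n5
Dom at joins:
  n2: preds {n0,n1}: {n0} ∩ {n0,n1} = {n0}; idom=n0
  n3: preds {n0,n1}: {n0} ∩ {n0,n1} = {n0}; idom=n0
  n4: preds {n1,n2}: {n0,n1} ∩ {n0,n2} = {n0}; idom=n0

DF walk-up:
  join n2 pred n0: · stop@n0
  join n2 pred n1: n1 stop@n0
  join n3 pred n0: · stop@n0
  join n3 pred n1: n1 stop@n0
  join n4 pred n1: n1 stop@n0
  join n4 pred n2: n2 stop@n0
  DF(n0)=∅
  DF(n1)={n2,n3,n4}
  DF(n2)={n4}
  DF(n3)=∅
  DF(n4)=∅
  DF(n5)=∅
  DF(n6)=∅

DF(n2) = ["n4"]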